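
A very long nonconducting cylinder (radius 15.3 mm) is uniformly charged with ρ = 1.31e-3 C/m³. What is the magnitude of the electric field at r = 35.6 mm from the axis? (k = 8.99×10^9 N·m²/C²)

Coaxial Gaussian cylinder, radius r = 35.6 mm, length L (r > 15.3 mm, full cross-section enclosed).
λ_enc = ρ·πR² = (1.31e-3)π(0.0153)² = 9.634×10^-7 C/m.
By Gauss's law (flux through the curved wall only), E·2πrL = λ_enc L/ε₀.
E = 2k|λ_enc|/r = 2(8.99×10^9)(9.634×10^-7)/(0.0356) = 4.87e5 N/C.

E ≈ 4.87e5 V/m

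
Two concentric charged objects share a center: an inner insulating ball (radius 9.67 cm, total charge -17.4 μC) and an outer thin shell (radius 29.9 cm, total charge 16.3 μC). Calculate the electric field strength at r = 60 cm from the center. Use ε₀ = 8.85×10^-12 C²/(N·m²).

By spherical symmetry E is radial; choose a Gaussian sphere of radius r = 60 cm (r > 29.9 cm, enclosing both).
Q_enc = (-17.4 μC) + (16.3 μC) = -1.10e-6 C.
Applying ∮E·dA = Q_enc/ε₀ with Φ = E(4πr²):
E = |Q_enc|/(4πε₀r²) = (1.10×10^-6)/(4π·8.85×10^-12·(0.6)²) = 2.75e4 N/C.

E = 2.75×10^4 V/m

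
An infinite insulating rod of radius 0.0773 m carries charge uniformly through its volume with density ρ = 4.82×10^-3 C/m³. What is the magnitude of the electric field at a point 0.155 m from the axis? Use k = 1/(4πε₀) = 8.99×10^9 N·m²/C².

Choose a coaxial cylinder of radius r = 0.155 m (arbitrary length L) as the Gaussian surface (r > 0.0773 m, full cross-section enclosed).
λ_enc = ρ·πR² = (4.82×10^-3)π(0.0773)² = 9.048×10^-5 C/m.
Applying ∮E·dA = Q_enc/ε₀ with the end caps contributing no flux:
E = 2k|λ_enc|/r = 2(8.99×10^9)(9.048e-5)/(0.155) = 1.05e7 N/C.

E ≈ 1.05×10^7 V/m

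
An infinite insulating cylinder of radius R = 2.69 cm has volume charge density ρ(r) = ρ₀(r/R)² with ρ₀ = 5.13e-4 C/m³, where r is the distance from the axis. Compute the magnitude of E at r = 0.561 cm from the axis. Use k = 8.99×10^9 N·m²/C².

|E| = 3.54×10^3 V/m

By cylindrical symmetry E is radial; use a coaxial Gaussian cylinder of radius 0.561 cm and length L (r < R).
λ_enc = ∫₀^r ρ(r')·2πr' dr' = (2πρ₀/R²)·r^4/4 = 1.103×10^-9 C/m.
Since E is radial and uniform over the curved surface, Φ = E·2πrL = Q_enc/ε₀ = λ_enc L/ε₀.
E = 2k|λ_enc|/r = 2(8.99×10^9)(1.103e-9)/(0.00561) = 3.54e3 N/C.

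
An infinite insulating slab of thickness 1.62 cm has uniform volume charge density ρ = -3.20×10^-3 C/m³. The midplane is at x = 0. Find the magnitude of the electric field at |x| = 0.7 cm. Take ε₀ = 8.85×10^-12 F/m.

|E| = 2.53×10^6 V/m

By symmetry E is perpendicular to the slab. A Gaussian pillbox from −0.7 cm to +0.7 cm (face area A) lies entirely within the slab.
Q_enc = ρ·(2x)·A and flux = 2EA, so 2EA = 2ρxA/ε₀ ⇒ E = |ρ|x/ε₀.
E = (3.20×10^-3)(0.007)/(8.85×10^-12) = 2.53e6 N/C.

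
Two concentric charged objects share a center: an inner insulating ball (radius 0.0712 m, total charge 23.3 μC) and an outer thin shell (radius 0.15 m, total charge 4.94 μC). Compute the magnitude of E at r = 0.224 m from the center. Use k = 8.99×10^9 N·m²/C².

Take a concentric spherical Gaussian surface of radius r = 0.224 m (r > 0.15 m, enclosing both).
Q_enc = (23.3 μC) + (4.94 μC) = 2.824e-5 C.
By Gauss's law, ∮E·dA = E·4πr² = Q_enc/ε₀.
E = k|Q_enc|/r² = (8.99×10^9)(2.824×10^-5)/(0.224)² = 5.06×10^6 N/C.

|E| ≈ 5.06×10^6 N/C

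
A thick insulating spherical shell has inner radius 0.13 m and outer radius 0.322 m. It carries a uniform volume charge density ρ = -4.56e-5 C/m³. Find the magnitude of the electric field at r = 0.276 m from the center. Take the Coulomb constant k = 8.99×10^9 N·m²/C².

E = 4.24e5 N/C

By spherical symmetry E is radial; choose a Gaussian sphere of radius r = 0.276 m (within the shell material, 0.13 m < r < 0.322 m).
Enclosed charge is the volume from a to r: Q_enc = (4π/3)ρ(r³ − a³) = -3.596×10^-6 C.
Gauss's law: E·4πr² = Q_enc/ε₀.
E = k|Q_enc|/r² = (8.99×10^9)(3.596×10^-6)/(0.276)² = 4.24×10^5 N/C.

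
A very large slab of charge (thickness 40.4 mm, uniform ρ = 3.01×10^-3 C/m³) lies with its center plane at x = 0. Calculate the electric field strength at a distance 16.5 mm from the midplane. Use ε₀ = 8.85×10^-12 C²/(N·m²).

|E| = 5.61e6 N/C

By symmetry E is perpendicular to the slab. A Gaussian pillbox from −16.5 mm to +16.5 mm (face area A) lies entirely within the slab.
Q_enc = ρ·(2x)·A and flux = 2EA, so 2EA = 2ρxA/ε₀ ⇒ E = |ρ|x/ε₀.
E = (3.01×10^-3)(0.0165)/(8.85×10^-12) = 5.61×10^6 N/C.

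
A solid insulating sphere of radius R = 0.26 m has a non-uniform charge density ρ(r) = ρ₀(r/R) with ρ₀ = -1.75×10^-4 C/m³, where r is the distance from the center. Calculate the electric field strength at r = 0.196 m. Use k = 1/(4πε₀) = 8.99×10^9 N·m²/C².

E ≈ 7.30×10^5 V/m

Use a concentric Gaussian sphere at r = 0.196 m (r < R).
Integrate the density: Q_enc = 4π ∫₀^r ρ₀(r'/R)^1 r'² dr' = 4πρ₀ r^4/(4·R) = -3.121×10^-6 C.
Applying ∮E·dA = Q_enc/ε₀ with Φ = E(4πr²):
E = k|Q_enc|/r² = (8.99×10^9)(3.121×10^-6)/(0.196)² = 7.30×10^5 N/C.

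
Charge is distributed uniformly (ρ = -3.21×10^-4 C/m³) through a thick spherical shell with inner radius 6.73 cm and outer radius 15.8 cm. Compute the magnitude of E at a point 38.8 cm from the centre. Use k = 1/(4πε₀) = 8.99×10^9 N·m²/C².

Take a concentric spherical Gaussian surface of radius r = 38.8 cm (r > 15.8 cm, enclosing the whole shell).
Q_enc = ρ·(4π/3)(b³ − a³) = (-3.21e-4)·(4π/3)·((0.158)³ − (0.0673)³) = -4.894×10^-6 C.
By Gauss's law, ∮E·dA = E·4πr² = Q_enc/ε₀.
E = k|Q_enc|/r² = (8.99×10^9)(4.894e-6)/(0.388)² = 2.92×10^5 N/C.

E = 2.92×10^5 N/C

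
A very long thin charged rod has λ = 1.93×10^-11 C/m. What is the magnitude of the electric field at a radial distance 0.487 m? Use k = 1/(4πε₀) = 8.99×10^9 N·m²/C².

Take a coaxial cylindrical Gaussian surface of radius r = 0.487 m and length L.
Q_enc = λL, so λ_enc = 1.93×10^-11 C/m.
Gauss's law: E·2πrL = λ_enc L/ε₀.
E = 2k|λ_enc|/r = 2(8.99×10^9)(1.93e-11)/(0.487) = 0.713 N/C.

0.713 V/m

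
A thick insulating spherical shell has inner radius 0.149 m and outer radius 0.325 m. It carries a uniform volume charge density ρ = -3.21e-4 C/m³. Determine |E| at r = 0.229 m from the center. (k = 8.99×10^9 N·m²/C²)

By spherical symmetry E is radial; choose a Gaussian sphere of radius r = 0.229 m (within the shell material, 0.149 m < r < 0.325 m).
Enclosed charge is the volume from a to r: Q_enc = (4π/3)ρ(r³ − a³) = -1.17×10^-5 C.
Gauss's law: E·4πr² = Q_enc/ε₀.
E = k|Q_enc|/r² = (8.99×10^9)(1.17×10^-5)/(0.229)² = 2.01×10^6 N/C.

E ≈ 2.01×10^6 N/C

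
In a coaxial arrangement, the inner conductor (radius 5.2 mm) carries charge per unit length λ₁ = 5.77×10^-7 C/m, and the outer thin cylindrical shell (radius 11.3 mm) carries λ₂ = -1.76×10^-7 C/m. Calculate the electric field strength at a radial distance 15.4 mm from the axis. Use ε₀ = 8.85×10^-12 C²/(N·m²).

4.68×10^5 V/m

Coaxial Gaussian cylinder, radius r = 15.4 mm, length L (r > 11.3 mm, enclosing both).
λ_enc = λ₁ + λ₂ = (5.77×10^-7) + (-1.76×10^-7) = 4.01×10^-7 C/m.
Applying ∮E·dA = Q_enc/ε₀ with the end caps contributing no flux:
E = |λ_enc|/(2πε₀r) = (4.01e-7)/(2π·8.85×10^-12·0.0154) = 4.68e5 N/C.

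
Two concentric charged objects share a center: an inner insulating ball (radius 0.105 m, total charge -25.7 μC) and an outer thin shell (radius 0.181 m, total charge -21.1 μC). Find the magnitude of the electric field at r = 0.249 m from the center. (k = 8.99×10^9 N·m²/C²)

Symmetry ⇒ E = E(r) r̂. Gaussian sphere of radius r = 0.249 m (r > 0.181 m, enclosing both).
Q_enc = (-25.7 μC) + (-21.1 μC) = -4.68×10^-5 C.
By Gauss's law, ∮E·dA = E·4πr² = Q_enc/ε₀.
E = k|Q_enc|/r² = (8.99×10^9)(4.68e-5)/(0.249)² = 6.79e6 N/C.

|E| ≈ 6.79e6 N/C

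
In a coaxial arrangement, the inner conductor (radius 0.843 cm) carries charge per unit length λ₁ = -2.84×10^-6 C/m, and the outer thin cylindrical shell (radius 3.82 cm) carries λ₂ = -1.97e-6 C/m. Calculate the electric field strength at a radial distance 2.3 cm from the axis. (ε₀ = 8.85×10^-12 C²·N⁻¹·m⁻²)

|E| = 2.22×10^6 N/C

Take a coaxial cylindrical Gaussian surface of radius r = 2.3 cm and length L (between the conductors, 0.843 cm < r < 3.82 cm).
Only the inner wire is enclosed; the outer shell contributes nothing inside itself. λ_enc = λ₁ = -2.84×10^-6 C/m.
Gauss's law: E·2πrL = λ_enc L/ε₀.
E = |λ_enc|/(2πε₀r) = (2.84×10^-6)/(2π·8.85×10^-12·0.023) = 2.22×10^6 N/C.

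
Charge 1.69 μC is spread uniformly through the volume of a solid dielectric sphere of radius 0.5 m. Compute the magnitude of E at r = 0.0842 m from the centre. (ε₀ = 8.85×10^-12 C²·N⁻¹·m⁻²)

Take a concentric spherical Gaussian surface of radius r = 0.0842 m (r < R).
For a uniform sphere the enclosed fraction is (r/R)³, so Q_enc = (1.69 μC)(0.0842/0.5)³ = 8.071×10^-9 C.
Applying ∮E·dA = Q_enc/ε₀ with Φ = E(4πr²):
E = |Q_enc|/(4πε₀r²) = (8.071e-9)/(4π·8.85×10^-12·(0.0842)²) = 1.02×10^4 N/C.

|E| ≈ 1.02×10^4 N/C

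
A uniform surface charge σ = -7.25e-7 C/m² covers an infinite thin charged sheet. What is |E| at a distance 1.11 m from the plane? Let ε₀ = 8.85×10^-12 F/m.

|E| ≈ 4.10e4 N/C

The symmetry is planar: E is normal to the sheet and the same magnitude on both sides. Take a pillbox straddling the sheet with end-cap area A.
Flux Φ = 2EA and Q_enc = σA, so 2EA = σA/ε₀ ⇒ E = |σ|/(2ε₀), independent of distance.
E = |σ|/(2ε₀) = (7.25e-7)/(2·8.85×10^-12) = 4.10×10^4 N/C.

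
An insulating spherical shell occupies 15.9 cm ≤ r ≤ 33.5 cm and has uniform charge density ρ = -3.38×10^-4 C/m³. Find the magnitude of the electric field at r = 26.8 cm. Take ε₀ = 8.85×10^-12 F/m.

By spherical symmetry E is radial; choose a Gaussian sphere of radius r = 26.8 cm (within the shell material, 15.9 cm < r < 33.5 cm).
Enclosed charge is the volume from a to r: Q_enc = (4π/3)ρ(r³ − a³) = -2.156×10^-5 C.
Applying ∮E·dA = Q_enc/ε₀ with Φ = E(4πr²):
E = |Q_enc|/(4πε₀r²) = (2.156×10^-5)/(4π·8.85×10^-12·(0.268)²) = 2.70×10^6 N/C.

|E| ≈ 2.70×10^6 N/C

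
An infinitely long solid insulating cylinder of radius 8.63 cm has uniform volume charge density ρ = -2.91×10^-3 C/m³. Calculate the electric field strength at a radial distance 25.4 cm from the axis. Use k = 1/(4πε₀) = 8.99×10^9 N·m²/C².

|E| ≈ 4.82e6 N/C

Choose a coaxial cylinder of radius r = 25.4 cm (arbitrary length L) as the Gaussian surface (r > 8.63 cm, full cross-section enclosed).
λ_enc = ρ·πR² = (-2.91×10^-3)π(0.0863)² = -6.809×10^-5 C/m.
Applying ∮E·dA = Q_enc/ε₀ with the end caps contributing no flux:
E = 2k|λ_enc|/r = 2(8.99×10^9)(6.809e-5)/(0.254) = 4.82×10^6 N/C.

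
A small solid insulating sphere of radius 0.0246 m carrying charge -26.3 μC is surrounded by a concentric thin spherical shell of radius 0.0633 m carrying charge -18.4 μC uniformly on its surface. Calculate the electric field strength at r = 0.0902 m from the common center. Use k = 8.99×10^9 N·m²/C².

By spherical symmetry E is radial; choose a Gaussian sphere of radius r = 0.0902 m (r > 0.0633 m, enclosing both).
Q_enc = (-26.3 μC) + (-18.4 μC) = -4.47×10^-5 C.
Gauss's law: E·4πr² = Q_enc/ε₀.
E = k|Q_enc|/r² = (8.99×10^9)(4.47e-5)/(0.0902)² = 4.94×10^7 N/C.

|E| ≈ 4.94×10^7 N/C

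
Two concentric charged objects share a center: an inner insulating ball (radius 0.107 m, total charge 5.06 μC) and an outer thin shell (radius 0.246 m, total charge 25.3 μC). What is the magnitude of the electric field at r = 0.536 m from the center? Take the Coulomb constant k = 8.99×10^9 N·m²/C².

|E| = 9.50×10^5 V/m

By spherical symmetry E is radial; choose a Gaussian sphere of radius r = 0.536 m (r > 0.246 m, enclosing both).
Q_enc = (5.06 μC) + (25.3 μC) = 3.036×10^-5 C.
Since E is radial and uniform over the Gaussian sphere, Φ = E·4πr² = Q_enc/ε₀.
E = k|Q_enc|/r² = (8.99×10^9)(3.036×10^-5)/(0.536)² = 9.50e5 N/C.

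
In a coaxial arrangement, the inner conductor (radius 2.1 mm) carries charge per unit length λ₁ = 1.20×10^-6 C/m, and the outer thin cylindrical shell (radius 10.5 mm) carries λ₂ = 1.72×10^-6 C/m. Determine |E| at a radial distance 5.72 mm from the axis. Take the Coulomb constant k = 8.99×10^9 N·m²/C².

|E| = 3.77×10^6 V/m

Coaxial Gaussian cylinder, radius r = 5.72 mm, length L (between the conductors, 2.1 mm < r < 10.5 mm).
Only the inner wire is enclosed; the outer shell contributes nothing inside itself. λ_enc = λ₁ = 1.20×10^-6 C/m.
Gauss's law: E·2πrL = λ_enc L/ε₀.
E = 2k|λ_enc|/r = 2(8.99×10^9)(1.20×10^-6)/(0.00572) = 3.77×10^6 N/C.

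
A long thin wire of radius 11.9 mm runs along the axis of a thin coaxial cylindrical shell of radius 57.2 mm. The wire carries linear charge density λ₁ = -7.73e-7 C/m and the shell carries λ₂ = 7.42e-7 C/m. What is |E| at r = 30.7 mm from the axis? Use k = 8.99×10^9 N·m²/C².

|E| ≈ 4.53×10^5 N/C

Coaxial Gaussian cylinder, radius r = 30.7 mm, length L (between the conductors, 11.9 mm < r < 57.2 mm).
Only the inner wire is enclosed; the outer shell contributes nothing inside itself. λ_enc = λ₁ = -7.73×10^-7 C/m.
Applying ∮E·dA = Q_enc/ε₀ with the end caps contributing no flux:
E = 2k|λ_enc|/r = 2(8.99×10^9)(7.73e-7)/(0.0307) = 4.53×10^5 N/C.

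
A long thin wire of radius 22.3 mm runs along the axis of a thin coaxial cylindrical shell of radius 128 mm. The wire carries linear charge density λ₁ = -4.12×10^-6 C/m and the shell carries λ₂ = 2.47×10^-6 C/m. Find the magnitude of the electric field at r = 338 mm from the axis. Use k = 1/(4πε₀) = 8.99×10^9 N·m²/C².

Coaxial Gaussian cylinder, radius r = 338 mm, length L (r > 128 mm, enclosing both).
λ_enc = λ₁ + λ₂ = (-4.12×10^-6) + (2.47×10^-6) = -1.65×10^-6 C/m.
Gauss's law: E·2πrL = λ_enc L/ε₀.
E = 2k|λ_enc|/r = 2(8.99×10^9)(1.65e-6)/(0.338) = 8.78×10^4 N/C.

8.78e4 V/m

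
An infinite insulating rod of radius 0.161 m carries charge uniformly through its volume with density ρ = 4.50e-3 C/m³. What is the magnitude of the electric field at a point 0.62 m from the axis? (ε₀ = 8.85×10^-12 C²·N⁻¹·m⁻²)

E ≈ 1.06e7 N/C

Take a coaxial cylindrical Gaussian surface of radius r = 0.62 m and length L (r > 0.161 m, full cross-section enclosed).
λ_enc = ρ·πR² = (4.50×10^-3)π(0.161)² = 3.664×10^-4 C/m.
Since E is radial and uniform over the curved surface, Φ = E·2πrL = Q_enc/ε₀ = λ_enc L/ε₀.
E = |λ_enc|/(2πε₀r) = (3.664e-4)/(2π·8.85×10^-12·0.62) = 1.06×10^7 N/C.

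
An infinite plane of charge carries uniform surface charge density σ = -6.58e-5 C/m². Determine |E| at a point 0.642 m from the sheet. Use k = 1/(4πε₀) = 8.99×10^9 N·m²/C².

By planar symmetry E is perpendicular to the sheet and uniform; use a Gaussian pillbox with flat faces of area A on each side of the sheet.
Flux Φ = 2EA and Q_enc = σA, so 2EA = σA/ε₀ ⇒ E = |σ|/(2ε₀), independent of distance.
E = 2πk|σ| = 2π(8.99×10^9)(6.58e-5) = 3.72×10^6 N/C.

E ≈ 3.72e6 N/C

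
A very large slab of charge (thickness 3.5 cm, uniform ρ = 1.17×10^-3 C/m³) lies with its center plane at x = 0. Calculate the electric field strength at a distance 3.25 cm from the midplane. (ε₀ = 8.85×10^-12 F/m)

|E| = 2.31×10^6 V/m

The point |x| = 3.25 cm lies outside the slab (half-thickness 0.0175 m). A symmetric pillbox spanning the full slab encloses Q_enc = ρ·d·A.
Flux = 2EA ⇒ E = |ρ|d/(2ε₀), independent of distance outside.
E = (1.17×10^-3)(0.035)/(2·8.85×10^-12) = 2.31×10^6 N/C.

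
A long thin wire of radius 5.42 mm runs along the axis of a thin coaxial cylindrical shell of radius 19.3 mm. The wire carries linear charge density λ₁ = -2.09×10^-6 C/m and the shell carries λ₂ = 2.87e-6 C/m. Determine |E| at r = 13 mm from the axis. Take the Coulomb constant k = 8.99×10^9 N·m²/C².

By cylindrical symmetry E is radial; use a coaxial Gaussian cylinder of radius 13 mm and length L (between the conductors, 5.42 mm < r < 19.3 mm).
Only the inner wire is enclosed; the outer shell contributes nothing inside itself. λ_enc = λ₁ = -2.09e-6 C/m.
Gauss's law: E·2πrL = λ_enc L/ε₀.
E = 2k|λ_enc|/r = 2(8.99×10^9)(2.09×10^-6)/(0.013) = 2.89×10^6 N/C.

|E| = 2.89×10^6 V/m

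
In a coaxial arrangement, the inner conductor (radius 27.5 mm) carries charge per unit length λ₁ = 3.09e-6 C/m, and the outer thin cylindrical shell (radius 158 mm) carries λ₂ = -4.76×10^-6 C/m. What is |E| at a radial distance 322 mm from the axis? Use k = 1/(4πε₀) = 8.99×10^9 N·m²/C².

|E| = 9.33×10^4 N/C

Take a coaxial cylindrical Gaussian surface of radius r = 322 mm and length L (r > 158 mm, enclosing both).
λ_enc = λ₁ + λ₂ = (3.09e-6) + (-4.76×10^-6) = -1.67×10^-6 C/m.
Applying ∮E·dA = Q_enc/ε₀ with the end caps contributing no flux:
E = 2k|λ_enc|/r = 2(8.99×10^9)(1.67×10^-6)/(0.322) = 9.33e4 N/C.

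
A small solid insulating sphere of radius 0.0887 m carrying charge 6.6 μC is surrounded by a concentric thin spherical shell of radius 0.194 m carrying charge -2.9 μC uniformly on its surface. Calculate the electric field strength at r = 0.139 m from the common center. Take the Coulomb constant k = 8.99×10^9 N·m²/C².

By spherical symmetry E is radial; choose a Gaussian sphere of radius r = 0.139 m (between the bodies, 0.0887 m < r < 0.194 m).
The shell at 0.194 m lies outside the Gaussian surface, so Q_enc = 6.6 μC = 6.60×10^-6 C.
Applying ∮E·dA = Q_enc/ε₀ with Φ = E(4πr²):
E = k|Q_enc|/r² = (8.99×10^9)(6.60e-6)/(0.139)² = 3.07×10^6 N/C.

3.07e6 N/C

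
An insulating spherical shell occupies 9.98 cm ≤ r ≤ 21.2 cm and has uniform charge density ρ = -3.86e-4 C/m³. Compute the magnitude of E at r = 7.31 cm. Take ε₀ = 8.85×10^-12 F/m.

|E| = 0 V/m

Symmetry ⇒ E = E(r) r̂. Gaussian sphere of radius r = 7.31 cm (r < 9.98 cm, inside the empty cavity).
No charge is enclosed, so by Gauss's law E·4πr² = 0 ⇒ E = 0.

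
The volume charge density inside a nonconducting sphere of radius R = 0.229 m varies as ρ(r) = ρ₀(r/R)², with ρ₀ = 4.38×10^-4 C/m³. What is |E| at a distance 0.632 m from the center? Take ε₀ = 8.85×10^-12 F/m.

|E| = 2.98×10^5 V/m

Take a concentric spherical Gaussian surface of radius r = 0.632 m (r > R, all charge enclosed).
Q_enc = 4π ∫₀^R ρ₀(r'/R)^2 r'² dr' = 4πρ₀R³/5 = 1.322×10^-5 C.
By Gauss's law, ∮E·dA = E·4πr² = Q_enc/ε₀.
E = |Q_enc|/(4πε₀r²) = (1.322×10^-5)/(4π·8.85×10^-12·(0.632)²) = 2.98e5 N/C.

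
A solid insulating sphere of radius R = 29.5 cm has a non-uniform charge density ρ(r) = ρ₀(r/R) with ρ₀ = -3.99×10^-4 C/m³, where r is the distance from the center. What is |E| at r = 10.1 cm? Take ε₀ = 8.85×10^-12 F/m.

E ≈ 3.90e5 N/C

Use a concentric Gaussian sphere at r = 10.1 cm (r < R).
Q_enc = ∫₀^r ρ(r')·4πr'² dr' = (4πρ₀/R) ∫₀^r r'^3 dr' = 4πρ₀ r^4/(4·R) = -4.422×10^-7 C.
Since E is radial and uniform over the Gaussian sphere, Φ = E·4πr² = Q_enc/ε₀.
E = |Q_enc|/(4πε₀r²) = (4.422×10^-7)/(4π·8.85×10^-12·(0.101)²) = 3.90e5 N/C.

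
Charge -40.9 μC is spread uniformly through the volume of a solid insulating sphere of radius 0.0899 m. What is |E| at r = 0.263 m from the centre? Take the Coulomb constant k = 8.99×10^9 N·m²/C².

Use a concentric Gaussian sphere at r = 0.263 m (r > R, so the entire charge is enclosed).
Q_enc = -40.9 μC = -4.09×10^-5 C.
Applying ∮E·dA = Q_enc/ε₀ with Φ = E(4πr²):
E = k|Q_enc|/r² = (8.99×10^9)(4.09×10^-5)/(0.263)² = 5.32e6 N/C.

E ≈ 5.32e6 N/C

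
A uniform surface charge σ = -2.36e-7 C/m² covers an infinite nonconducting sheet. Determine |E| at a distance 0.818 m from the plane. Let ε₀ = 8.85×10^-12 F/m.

E = 1.33×10^4 N/C

Choose a cylindrical pillbox piercing the sheet, end faces (area A) parallel to it.
Only the two end caps contribute flux: Φ = 2EA. With Q_enc = σA, Gauss's law gives E = |σ|/(2ε₀).
E = |σ|/(2ε₀) = (2.36e-7)/(2·8.85×10^-12) = 1.33×10^4 N/C.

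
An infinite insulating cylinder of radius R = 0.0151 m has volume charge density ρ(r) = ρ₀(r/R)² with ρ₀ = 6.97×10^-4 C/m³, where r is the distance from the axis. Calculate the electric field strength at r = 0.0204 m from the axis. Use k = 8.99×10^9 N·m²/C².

E = 2.20×10^5 N/C

Coaxial Gaussian cylinder, radius r = 0.0204 m, length L (r > R, full charge per length enclosed).
λ_enc = 2π ∫₀^R ρ₀(r'/R)^2 r' dr' = 2πρ₀R²/4 = 2.496×10^-7 C/m.
Applying ∮E·dA = Q_enc/ε₀ with the end caps contributing no flux:
E = 2k|λ_enc|/r = 2(8.99×10^9)(2.496×10^-7)/(0.0204) = 2.20e5 N/C.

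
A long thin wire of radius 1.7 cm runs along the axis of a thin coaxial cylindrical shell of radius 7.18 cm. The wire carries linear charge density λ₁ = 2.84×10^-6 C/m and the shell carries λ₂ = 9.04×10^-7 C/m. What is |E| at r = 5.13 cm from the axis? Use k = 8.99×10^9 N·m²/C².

Choose a coaxial cylinder of radius r = 5.13 cm (arbitrary length L) as the Gaussian surface (between the conductors, 1.7 cm < r < 7.18 cm).
Only the inner wire is enclosed; the outer shell contributes nothing inside itself. λ_enc = λ₁ = 2.84×10^-6 C/m.
Gauss's law: E·2πrL = λ_enc L/ε₀.
E = 2k|λ_enc|/r = 2(8.99×10^9)(2.84×10^-6)/(0.0513) = 9.95×10^5 N/C.

E ≈ 9.95×10^5 V/m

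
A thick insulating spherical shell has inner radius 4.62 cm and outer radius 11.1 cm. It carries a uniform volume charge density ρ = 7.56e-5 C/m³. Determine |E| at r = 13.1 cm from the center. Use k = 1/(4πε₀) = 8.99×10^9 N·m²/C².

2.11e5 N/C

By spherical symmetry E is radial; choose a Gaussian sphere of radius r = 13.1 cm (r > 11.1 cm, enclosing the whole shell).
Q_enc = ρ·(4π/3)(b³ − a³) = (7.56×10^-5)·(4π/3)·((0.111)³ − (0.0462)³) = 4.019e-7 C.
By Gauss's law, ∮E·dA = E·4πr² = Q_enc/ε₀.
E = k|Q_enc|/r² = (8.99×10^9)(4.019e-7)/(0.131)² = 2.11×10^5 N/C.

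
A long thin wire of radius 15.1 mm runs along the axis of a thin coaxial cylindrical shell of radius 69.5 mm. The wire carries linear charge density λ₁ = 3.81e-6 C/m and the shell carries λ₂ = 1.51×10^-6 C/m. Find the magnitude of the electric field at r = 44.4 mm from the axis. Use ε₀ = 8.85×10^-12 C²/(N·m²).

|E| = 1.54×10^6 V/m

Coaxial Gaussian cylinder, radius r = 44.4 mm, length L (between the conductors, 15.1 mm < r < 69.5 mm).
Only the inner wire is enclosed; the outer shell contributes nothing inside itself. λ_enc = λ₁ = 3.81×10^-6 C/m.
Since E is radial and uniform over the curved surface, Φ = E·2πrL = Q_enc/ε₀ = λ_enc L/ε₀.
E = |λ_enc|/(2πε₀r) = (3.81e-6)/(2π·8.85×10^-12·0.0444) = 1.54e6 N/C.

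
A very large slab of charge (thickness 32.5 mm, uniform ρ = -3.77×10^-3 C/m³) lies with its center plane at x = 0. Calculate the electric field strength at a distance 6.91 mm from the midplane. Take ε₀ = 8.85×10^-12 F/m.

|E| ≈ 2.94×10^6 V/m

By symmetry E is perpendicular to the slab. A Gaussian pillbox from −6.91 mm to +6.91 mm (face area A) lies entirely within the slab.
Q_enc = ρ·(2x)·A and flux = 2EA, so 2EA = 2ρxA/ε₀ ⇒ E = |ρ|x/ε₀.
E = (3.77×10^-3)(0.00691)/(8.85×10^-12) = 2.94×10^6 N/C.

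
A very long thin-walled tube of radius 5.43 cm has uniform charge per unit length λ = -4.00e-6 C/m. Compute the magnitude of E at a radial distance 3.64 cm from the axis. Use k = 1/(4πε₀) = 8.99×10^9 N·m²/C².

E = 0

Coaxial Gaussian cylinder, radius r = 3.64 cm, length L (r < 5.43 cm, inside the shell).
All the surface charge lies outside this cylinder: Q_enc = 0, hence E = 0.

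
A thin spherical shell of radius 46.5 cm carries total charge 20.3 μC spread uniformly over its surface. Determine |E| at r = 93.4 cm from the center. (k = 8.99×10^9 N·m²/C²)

|E| = 2.09e5 N/C

By spherical symmetry E is radial; choose a Gaussian sphere of radius r = 93.4 cm (r > 46.5 cm).
The entire shell is enclosed: Q_enc = 2.03×10^-5 C.
Applying ∮E·dA = Q_enc/ε₀ with Φ = E(4πr²):
E = k|Q_enc|/r² = (8.99×10^9)(2.03e-5)/(0.934)² = 2.09e5 N/C.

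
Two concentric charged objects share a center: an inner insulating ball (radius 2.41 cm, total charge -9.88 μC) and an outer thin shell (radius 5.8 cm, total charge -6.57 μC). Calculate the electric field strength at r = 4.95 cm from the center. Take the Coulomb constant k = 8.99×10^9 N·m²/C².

Take a concentric spherical Gaussian surface of radius r = 4.95 cm (between the bodies, 2.41 cm < r < 5.8 cm).
Only the inner charge is enclosed; the outer shell contributes nothing inside itself. Q_enc = -9.88 μC = -9.88×10^-6 C.
By Gauss's law, ∮E·dA = E·4πr² = Q_enc/ε₀.
E = k|Q_enc|/r² = (8.99×10^9)(9.88×10^-6)/(0.0495)² = 3.62e7 N/C.

E ≈ 3.62e7 N/C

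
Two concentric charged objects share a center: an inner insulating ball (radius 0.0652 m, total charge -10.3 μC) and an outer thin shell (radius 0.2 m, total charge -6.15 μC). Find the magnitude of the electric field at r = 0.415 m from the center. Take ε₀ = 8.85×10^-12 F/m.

Symmetry ⇒ E = E(r) r̂. Gaussian sphere of radius r = 0.415 m (r > 0.2 m, enclosing both).
Q_enc = (-10.3 μC) + (-6.15 μC) = -1.645×10^-5 C.
Applying ∮E·dA = Q_enc/ε₀ with Φ = E(4πr²):
E = |Q_enc|/(4πε₀r²) = (1.645e-5)/(4π·8.85×10^-12·(0.415)²) = 8.59×10^5 N/C.

|E| = 8.59e5 N/C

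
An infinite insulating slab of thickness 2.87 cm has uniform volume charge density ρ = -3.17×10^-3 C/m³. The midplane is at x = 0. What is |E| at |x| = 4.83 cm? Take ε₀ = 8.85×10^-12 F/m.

|E| = 5.14×10^6 N/C

The point |x| = 4.83 cm lies outside the slab (half-thickness 0.01435 m). A symmetric pillbox spanning the full slab encloses Q_enc = ρ·d·A.
Flux = 2EA ⇒ E = |ρ|d/(2ε₀), independent of distance outside.
E = (3.17e-3)(0.0287)/(2·8.85×10^-12) = 5.14×10^6 N/C.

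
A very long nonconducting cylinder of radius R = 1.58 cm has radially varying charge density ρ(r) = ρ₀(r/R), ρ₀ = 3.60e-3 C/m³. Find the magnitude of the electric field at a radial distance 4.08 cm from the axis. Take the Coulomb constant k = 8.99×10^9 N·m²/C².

By cylindrical symmetry E is radial; use a coaxial Gaussian cylinder of radius 4.08 cm and length L (r > R, full charge per length enclosed).
λ_enc = 2π ∫₀^R ρ₀(r'/R)^1 r' dr' = 2πρ₀R²/3 = 1.882×10^-6 C/m.
Gauss's law: E·2πrL = λ_enc L/ε₀.
E = 2k|λ_enc|/r = 2(8.99×10^9)(1.882e-6)/(0.0408) = 8.29×10^5 N/C.

|E| ≈ 8.29e5 N/C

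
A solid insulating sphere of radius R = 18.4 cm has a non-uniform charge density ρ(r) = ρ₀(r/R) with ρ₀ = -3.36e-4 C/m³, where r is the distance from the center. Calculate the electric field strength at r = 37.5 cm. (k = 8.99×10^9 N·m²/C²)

4.20×10^5 N/C

Use a concentric Gaussian sphere at r = 37.5 cm (r > R, all charge enclosed).
Q_enc = 4π ∫₀^R ρ₀(r'/R)^1 r'² dr' = 4πρ₀R³/4 = -6.576×10^-6 C.
By Gauss's law, ∮E·dA = E·4πr² = Q_enc/ε₀.
E = k|Q_enc|/r² = (8.99×10^9)(6.576×10^-6)/(0.375)² = 4.20×10^5 N/C.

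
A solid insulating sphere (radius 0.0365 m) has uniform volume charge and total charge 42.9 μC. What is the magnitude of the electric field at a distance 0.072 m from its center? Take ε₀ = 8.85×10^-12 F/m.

7.44×10^7 N/C

Use a concentric Gaussian sphere at r = 0.072 m (r > R, so the entire charge is enclosed).
Q_enc = 42.9 μC = 4.29×10^-5 C.
Gauss's law: E·4πr² = Q_enc/ε₀.
E = |Q_enc|/(4πε₀r²) = (4.29×10^-5)/(4π·8.85×10^-12·(0.072)²) = 7.44×10^7 N/C.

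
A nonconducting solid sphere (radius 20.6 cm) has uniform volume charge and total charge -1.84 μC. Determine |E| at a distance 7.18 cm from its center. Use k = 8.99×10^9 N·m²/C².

|E| = 1.36×10^5 N/C

Take a concentric spherical Gaussian surface of radius r = 7.18 cm (r < R).
Only the charge within r is enclosed: Q_enc = Q·(r/R)³ = (-1.84 μC)·(7.18 cm/20.6 cm)³ = -7.791×10^-8 C.
Since E is radial and uniform over the Gaussian sphere, Φ = E·4πr² = Q_enc/ε₀.
E = k|Q_enc|/r² = (8.99×10^9)(7.791e-8)/(0.0718)² = 1.36×10^5 N/C.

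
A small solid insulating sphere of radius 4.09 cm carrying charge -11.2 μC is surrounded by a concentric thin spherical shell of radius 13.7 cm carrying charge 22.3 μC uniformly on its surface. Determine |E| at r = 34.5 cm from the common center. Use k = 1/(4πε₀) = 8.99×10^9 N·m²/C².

|E| = 8.38×10^5 V/m

Symmetry ⇒ E = E(r) r̂. Gaussian sphere of radius r = 34.5 cm (r > 13.7 cm, enclosing both).
Q_enc = (-11.2 μC) + (22.3 μC) = 1.11e-5 C.
Gauss's law: E·4πr² = Q_enc/ε₀.
E = k|Q_enc|/r² = (8.99×10^9)(1.11×10^-5)/(0.345)² = 8.38e5 N/C.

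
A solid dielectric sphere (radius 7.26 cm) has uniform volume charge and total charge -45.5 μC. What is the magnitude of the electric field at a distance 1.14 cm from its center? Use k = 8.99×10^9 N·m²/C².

|E| ≈ 1.22×10^7 N/C

By spherical symmetry E is radial; choose a Gaussian sphere of radius r = 1.14 cm (r < R).
For a uniform sphere the enclosed fraction is (r/R)³, so Q_enc = (-45.5 μC)(0.0114/0.0726)³ = -1.762×10^-7 C.
By Gauss's law, ∮E·dA = E·4πr² = Q_enc/ε₀.
E = k|Q_enc|/r² = (8.99×10^9)(1.762e-7)/(0.0114)² = 1.22e7 N/C.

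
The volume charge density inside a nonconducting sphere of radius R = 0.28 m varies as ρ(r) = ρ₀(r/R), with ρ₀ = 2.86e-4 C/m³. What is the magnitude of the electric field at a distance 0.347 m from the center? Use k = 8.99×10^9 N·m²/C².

Symmetry ⇒ E = E(r) r̂. Gaussian sphere of radius r = 0.347 m (r > R, all charge enclosed).
Q_enc = 4π ∫₀^R ρ₀(r'/R)^1 r'² dr' = 4πρ₀R³/4 = 1.972×10^-5 C.
By Gauss's law, ∮E·dA = E·4πr² = Q_enc/ε₀.
E = k|Q_enc|/r² = (8.99×10^9)(1.972e-5)/(0.347)² = 1.47×10^6 N/C.

|E| ≈ 1.47×10^6 N/C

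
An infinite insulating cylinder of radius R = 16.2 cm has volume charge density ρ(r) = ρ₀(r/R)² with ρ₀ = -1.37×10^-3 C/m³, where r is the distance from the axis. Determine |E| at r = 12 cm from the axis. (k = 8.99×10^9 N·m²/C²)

E ≈ 2.55×10^6 N/C

Choose a coaxial cylinder of radius r = 12 cm (arbitrary length L) as the Gaussian surface (r < R).
Integrating ρ over the cross-section to radius r: λ_enc = (2πρ₀/R²) ∫₀^r r'^3 dr' = 2πρ₀ r^4/(4·R²) = -1.70e-5 C/m.
Since E is radial and uniform over the curved surface, Φ = E·2πrL = Q_enc/ε₀ = λ_enc L/ε₀.
E = 2k|λ_enc|/r = 2(8.99×10^9)(1.70e-5)/(0.12) = 2.55×10^6 N/C.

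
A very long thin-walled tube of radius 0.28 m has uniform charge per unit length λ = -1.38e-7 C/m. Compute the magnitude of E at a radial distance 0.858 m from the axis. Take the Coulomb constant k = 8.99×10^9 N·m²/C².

E = 2.89×10^3 N/C

Choose a coaxial cylinder of radius r = 0.858 m (arbitrary length L) as the Gaussian surface (r > 0.28 m).
The full line charge is enclosed: λ_enc = -1.38×10^-7 C/m.
Gauss's law: E·2πrL = λ_enc L/ε₀.
E = 2k|λ_enc|/r = 2(8.99×10^9)(1.38×10^-7)/(0.858) = 2.89e3 N/C.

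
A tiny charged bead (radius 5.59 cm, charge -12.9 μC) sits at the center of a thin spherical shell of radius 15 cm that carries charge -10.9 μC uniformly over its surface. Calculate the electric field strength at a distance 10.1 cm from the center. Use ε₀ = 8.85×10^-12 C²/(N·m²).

By spherical symmetry E is radial; choose a Gaussian sphere of radius r = 10.1 cm (between the bodies, 5.59 cm < r < 15 cm).
Only the inner charge is enclosed; the outer shell contributes nothing inside itself. Q_enc = -12.9 μC = -1.29×10^-5 C.
Applying ∮E·dA = Q_enc/ε₀ with Φ = E(4πr²):
E = |Q_enc|/(4πε₀r²) = (1.29e-5)/(4π·8.85×10^-12·(0.101)²) = 1.14e7 N/C.

|E| ≈ 1.14×10^7 N/C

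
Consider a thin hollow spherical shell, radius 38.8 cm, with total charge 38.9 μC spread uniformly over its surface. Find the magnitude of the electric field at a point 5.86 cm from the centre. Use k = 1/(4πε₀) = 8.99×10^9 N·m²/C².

|E| = 0 V/m

Use a concentric Gaussian sphere at r = 5.86 cm (inside the shell, r < 38.8 cm).
All the charge is outside the Gaussian surface: Q_enc = 0, hence E = 0 everywhere inside the shell.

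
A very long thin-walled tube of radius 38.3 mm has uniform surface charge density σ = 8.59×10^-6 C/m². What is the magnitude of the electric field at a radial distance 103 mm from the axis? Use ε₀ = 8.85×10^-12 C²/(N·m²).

3.61e5 N/C

Coaxial Gaussian cylinder, radius r = 103 mm, length L (r > 38.3 mm).
The whole shell is enclosed: λ_enc = σ·2πR = (8.59×10^-6)·2π·(0.0383) = 2.067×10^-6 C/m.
By Gauss's law (flux through the curved wall only), E·2πrL = λ_enc L/ε₀.
E = |λ_enc|/(2πε₀r) = (2.067×10^-6)/(2π·8.85×10^-12·0.103) = 3.61e5 N/C.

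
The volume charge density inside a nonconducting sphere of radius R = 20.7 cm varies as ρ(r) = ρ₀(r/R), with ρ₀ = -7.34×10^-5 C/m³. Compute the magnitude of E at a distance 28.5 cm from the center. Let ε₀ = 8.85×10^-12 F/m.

Symmetry ⇒ E = E(r) r̂. Gaussian sphere of radius r = 28.5 cm (r > R, all charge enclosed).
Q_enc = 4π ∫₀^R ρ₀(r'/R)^1 r'² dr' = 4πρ₀R³/4 = -2.045×10^-6 C.
Since E is radial and uniform over the Gaussian sphere, Φ = E·4πr² = Q_enc/ε₀.
E = |Q_enc|/(4πε₀r²) = (2.045e-6)/(4π·8.85×10^-12·(0.285)²) = 2.26e5 N/C.

2.26×10^5 N/C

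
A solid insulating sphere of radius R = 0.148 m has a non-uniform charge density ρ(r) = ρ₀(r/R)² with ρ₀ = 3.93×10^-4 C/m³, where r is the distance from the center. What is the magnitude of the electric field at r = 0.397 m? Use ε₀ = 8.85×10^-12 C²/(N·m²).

Take a concentric spherical Gaussian surface of radius r = 0.397 m (r > R, all charge enclosed).
Q_enc = 4π ∫₀^R ρ₀(r'/R)^2 r'² dr' = 4πρ₀R³/5 = 3.202e-6 C.
Applying ∮E·dA = Q_enc/ε₀ with Φ = E(4πr²):
E = |Q_enc|/(4πε₀r²) = (3.202×10^-6)/(4π·8.85×10^-12·(0.397)²) = 1.83×10^5 N/C.

|E| = 1.83×10^5 N/C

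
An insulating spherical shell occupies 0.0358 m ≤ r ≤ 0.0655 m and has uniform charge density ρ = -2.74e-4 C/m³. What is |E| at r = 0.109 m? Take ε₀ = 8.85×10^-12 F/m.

|E| = 2.04×10^5 N/C

Use a concentric Gaussian sphere at r = 0.109 m (r > 0.0655 m, enclosing the whole shell).
Q_enc = ρ·(4π/3)(b³ − a³) = (-2.74×10^-4)·(4π/3)·((0.0655)³ − (0.0358)³) = -2.699×10^-7 C.
Applying ∮E·dA = Q_enc/ε₀ with Φ = E(4πr²):
E = |Q_enc|/(4πε₀r²) = (2.699e-7)/(4π·8.85×10^-12·(0.109)²) = 2.04×10^5 N/C.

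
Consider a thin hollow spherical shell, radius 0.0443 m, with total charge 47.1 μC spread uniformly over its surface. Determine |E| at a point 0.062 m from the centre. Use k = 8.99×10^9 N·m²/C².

Use a concentric Gaussian sphere at r = 0.062 m (r > 0.0443 m).
The entire shell is enclosed: Q_enc = 4.71×10^-5 C.
Since E is radial and uniform over the Gaussian sphere, Φ = E·4πr² = Q_enc/ε₀.
E = k|Q_enc|/r² = (8.99×10^9)(4.71×10^-5)/(0.062)² = 1.10×10^8 N/C.

E = 1.10×10^8 N/C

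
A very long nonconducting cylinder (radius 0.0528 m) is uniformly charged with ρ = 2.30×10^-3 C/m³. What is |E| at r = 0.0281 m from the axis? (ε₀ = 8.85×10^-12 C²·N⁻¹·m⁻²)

|E| = 3.65×10^6 V/m

Coaxial Gaussian cylinder, radius r = 0.0281 m, length L (r < R).
Enclosed charge per unit length: λ_enc = ρ·πr² = (2.30×10^-3)π(0.0281)² = 5.705×10^-6 C/m.
Applying ∮E·dA = Q_enc/ε₀ with the end caps contributing no flux:
E = |λ_enc|/(2πε₀r) = (5.705e-6)/(2π·8.85×10^-12·0.0281) = 3.65e6 N/C.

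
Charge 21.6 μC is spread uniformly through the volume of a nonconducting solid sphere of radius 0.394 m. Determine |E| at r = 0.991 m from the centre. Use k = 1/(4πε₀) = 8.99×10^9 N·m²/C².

E ≈ 1.98e5 N/C

Take a concentric spherical Gaussian surface of radius r = 0.991 m (r > R, so the entire charge is enclosed).
Q_enc = 21.6 μC = 2.16×10^-5 C.
By Gauss's law, ∮E·dA = E·4πr² = Q_enc/ε₀.
E = k|Q_enc|/r² = (8.99×10^9)(2.16e-5)/(0.991)² = 1.98×10^5 N/C.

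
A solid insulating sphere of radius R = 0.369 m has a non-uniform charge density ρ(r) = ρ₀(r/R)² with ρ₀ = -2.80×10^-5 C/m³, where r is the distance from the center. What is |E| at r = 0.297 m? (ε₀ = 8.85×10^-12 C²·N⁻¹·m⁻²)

|E| = 1.22×10^5 N/C

Take a concentric spherical Gaussian surface of radius r = 0.297 m (r < R).
Integrate the density: Q_enc = 4π ∫₀^r ρ₀(r'/R)^2 r'² dr' = 4πρ₀ r^5/(5·R²) = -1.194e-6 C.
Since E is radial and uniform over the Gaussian sphere, Φ = E·4πr² = Q_enc/ε₀.
E = |Q_enc|/(4πε₀r²) = (1.194×10^-6)/(4π·8.85×10^-12·(0.297)²) = 1.22e5 N/C.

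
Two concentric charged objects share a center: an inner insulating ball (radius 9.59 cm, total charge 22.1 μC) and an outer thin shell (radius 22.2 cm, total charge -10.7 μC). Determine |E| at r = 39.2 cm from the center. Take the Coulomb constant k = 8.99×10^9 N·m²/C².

E ≈ 6.67×10^5 V/m

Symmetry ⇒ E = E(r) r̂. Gaussian sphere of radius r = 39.2 cm (r > 22.2 cm, enclosing both).
Q_enc = (22.1 μC) + (-10.7 μC) = 1.14e-5 C.
Gauss's law: E·4πr² = Q_enc/ε₀.
E = k|Q_enc|/r² = (8.99×10^9)(1.14e-5)/(0.392)² = 6.67e5 N/C.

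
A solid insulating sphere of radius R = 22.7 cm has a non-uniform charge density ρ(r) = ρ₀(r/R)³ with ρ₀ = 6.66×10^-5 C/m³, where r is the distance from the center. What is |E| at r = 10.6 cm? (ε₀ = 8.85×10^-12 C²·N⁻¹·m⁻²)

Use a concentric Gaussian sphere at r = 10.6 cm (r < R).
Integrate the density: Q_enc = 4π ∫₀^r ρ₀(r'/R)^3 r'² dr' = 4πρ₀ r^6/(6·R³) = 1.692×10^-8 C.
Gauss's law: E·4πr² = Q_enc/ε₀.
E = |Q_enc|/(4πε₀r²) = (1.692×10^-8)/(4π·8.85×10^-12·(0.106)²) = 1.35e4 N/C.

E ≈ 1.35e4 N/C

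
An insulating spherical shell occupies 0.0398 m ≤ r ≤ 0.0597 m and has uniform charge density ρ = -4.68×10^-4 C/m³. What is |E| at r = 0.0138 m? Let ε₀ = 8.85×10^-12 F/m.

By spherical symmetry E is radial; choose a Gaussian sphere of radius r = 0.0138 m (r < 0.0398 m, inside the empty cavity).
Q_enc = 0 (all charge lies at larger r); Gauss's law gives E = 0.

E = 0 (no enclosed charge)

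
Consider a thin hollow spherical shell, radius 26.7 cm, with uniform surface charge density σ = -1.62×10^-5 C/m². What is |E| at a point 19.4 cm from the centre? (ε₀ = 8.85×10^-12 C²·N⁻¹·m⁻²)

Symmetry ⇒ E = E(r) r̂. Gaussian sphere of radius r = 19.4 cm (inside the shell, r < 26.7 cm).
No charge lies within this surface, so Q_enc = 0 and Gauss's law gives E·4πr² = 0 ⇒ E = 0.

E = 0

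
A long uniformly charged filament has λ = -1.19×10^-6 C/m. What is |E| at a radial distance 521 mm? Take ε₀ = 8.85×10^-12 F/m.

E = 4.11e4 N/C

By cylindrical symmetry E is radial; use a coaxial Gaussian cylinder of radius 521 mm and length L.
Q_enc = λL, so λ_enc = -1.19e-6 C/m.
By Gauss's law (flux through the curved wall only), E·2πrL = λ_enc L/ε₀.
E = |λ_enc|/(2πε₀r) = (1.19×10^-6)/(2π·8.85×10^-12·0.521) = 4.11×10^4 N/C.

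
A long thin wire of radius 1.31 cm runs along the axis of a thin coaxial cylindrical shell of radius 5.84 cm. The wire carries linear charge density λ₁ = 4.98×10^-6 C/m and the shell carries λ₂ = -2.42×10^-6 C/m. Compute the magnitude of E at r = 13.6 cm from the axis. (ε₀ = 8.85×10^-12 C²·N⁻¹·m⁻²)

E ≈ 3.39×10^5 V/m

Coaxial Gaussian cylinder, radius r = 13.6 cm, length L (r > 5.84 cm, enclosing both).
λ_enc = λ₁ + λ₂ = (4.98e-6) + (-2.42×10^-6) = 2.56×10^-6 C/m.
Since E is radial and uniform over the curved surface, Φ = E·2πrL = Q_enc/ε₀ = λ_enc L/ε₀.
E = |λ_enc|/(2πε₀r) = (2.56×10^-6)/(2π·8.85×10^-12·0.136) = 3.39e5 N/C.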